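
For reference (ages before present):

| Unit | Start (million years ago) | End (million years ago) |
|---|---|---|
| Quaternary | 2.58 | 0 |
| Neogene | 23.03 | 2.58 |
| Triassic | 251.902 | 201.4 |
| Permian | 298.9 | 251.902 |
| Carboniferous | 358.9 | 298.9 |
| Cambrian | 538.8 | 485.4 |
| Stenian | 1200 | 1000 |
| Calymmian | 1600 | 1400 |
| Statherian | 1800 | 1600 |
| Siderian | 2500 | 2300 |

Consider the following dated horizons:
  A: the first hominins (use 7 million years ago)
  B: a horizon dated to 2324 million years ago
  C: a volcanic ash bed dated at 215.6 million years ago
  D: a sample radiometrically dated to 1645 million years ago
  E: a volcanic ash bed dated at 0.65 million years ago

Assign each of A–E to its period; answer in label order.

A: 7 Ma lies in 23.03–2.58 Ma, so Neogene.
B: 2324 Ma lies in 2500–2300 Ma, so Siderian.
C: 215.6 Ma lies in 251.902–201.4 Ma, so Triassic.
D: 1645 Ma lies in 1800–1600 Ma, so Statherian.
E: 0.65 Ma lies in 2.58–0 Ma, so Quaternary.

A — Neogene; B — Siderian; C — Triassic; D — Statherian; E — Quaternary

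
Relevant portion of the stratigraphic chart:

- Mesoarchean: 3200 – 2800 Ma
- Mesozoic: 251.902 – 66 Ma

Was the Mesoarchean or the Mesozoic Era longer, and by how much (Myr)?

Mesoarchean: 3200 − 2800 = 400 Myr.
Mesozoic: 251.902 − 66 = 185.902 Myr.
Difference: 400 − 185.902 = 214.098 Myr, so the Mesoarchean was longer.

Mesoarchean, by 214.098 million years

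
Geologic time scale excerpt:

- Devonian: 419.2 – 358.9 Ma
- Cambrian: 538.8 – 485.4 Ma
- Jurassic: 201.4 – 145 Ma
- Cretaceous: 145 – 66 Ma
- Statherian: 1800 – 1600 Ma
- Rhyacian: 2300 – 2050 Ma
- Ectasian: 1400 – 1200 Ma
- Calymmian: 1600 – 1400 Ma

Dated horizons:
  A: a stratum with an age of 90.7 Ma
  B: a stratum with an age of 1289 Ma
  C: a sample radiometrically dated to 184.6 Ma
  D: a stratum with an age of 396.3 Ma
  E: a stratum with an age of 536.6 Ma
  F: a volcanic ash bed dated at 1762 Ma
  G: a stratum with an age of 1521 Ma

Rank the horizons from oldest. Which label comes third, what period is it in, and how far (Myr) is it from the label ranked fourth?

Larger Ma means older, so oldest first: F 1762 > G 1521 > B 1289 > E 536.6 > D 396.3 > C 184.6 > A 90.7.
Counting 3 along gives B (1289 Ma); the excerpt puts that inside the Ectasian, 1400–1200 Ma.
Next in line is E (536.6 Ma), and 1289 − 536.6 = 752.4 Myr.

B, in the Ectasian; 752.4 million years to E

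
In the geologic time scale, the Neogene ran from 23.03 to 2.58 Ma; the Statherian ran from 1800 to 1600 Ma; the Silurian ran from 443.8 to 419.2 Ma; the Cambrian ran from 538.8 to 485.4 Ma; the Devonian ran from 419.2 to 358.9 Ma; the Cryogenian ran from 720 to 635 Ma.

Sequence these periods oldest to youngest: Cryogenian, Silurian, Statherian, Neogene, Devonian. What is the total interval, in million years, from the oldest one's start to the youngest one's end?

From the excerpt: Cryogenian 720–635; Silurian 443.8–419.2; Statherian 1800–1600; Neogene 23.03–2.58; Devonian 419.2–358.9 (Ma).
Larger Ma is earlier, so the oldest is Statherian and the youngest is Neogene; oldest to youngest: Statherian, Cryogenian, Silurian, Devonian, Neogene.
Oldest start 1800 minus youngest end 2.58 gives 1797.42 Myr overall.

Statherian, Cryogenian, Silurian, Devonian, Neogene; total span 1797.42 Myr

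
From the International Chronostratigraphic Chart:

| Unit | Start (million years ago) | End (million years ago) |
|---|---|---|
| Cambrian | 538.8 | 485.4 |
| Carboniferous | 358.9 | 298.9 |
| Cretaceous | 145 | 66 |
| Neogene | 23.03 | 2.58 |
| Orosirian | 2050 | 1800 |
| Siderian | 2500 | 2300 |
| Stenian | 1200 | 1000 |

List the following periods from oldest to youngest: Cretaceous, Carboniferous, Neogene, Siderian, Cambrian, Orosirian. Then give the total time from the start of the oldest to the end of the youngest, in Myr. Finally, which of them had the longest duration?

Start ages (Ma): Siderian 2500, Orosirian 2050, Cambrian 538.8, Carboniferous 358.9, Cretaceous 145, Neogene 23.03.
Ordered oldest to youngest: Siderian, Orosirian, Cambrian, Carboniferous, Cretaceous, Neogene.
Span = 2500 − 2.58 = 2497.42 Myr.
Durations: Neogene 20.45, Carboniferous 60, Orosirian 250, Cretaceous 79, Siderian 200, Cambrian 53.4 → longest is Orosirian (250 Myr).

Siderian → Orosirian → Cambrian → Carboniferous → Cretaceous → Neogene; total span 2497.42 Myr; longest is Orosirian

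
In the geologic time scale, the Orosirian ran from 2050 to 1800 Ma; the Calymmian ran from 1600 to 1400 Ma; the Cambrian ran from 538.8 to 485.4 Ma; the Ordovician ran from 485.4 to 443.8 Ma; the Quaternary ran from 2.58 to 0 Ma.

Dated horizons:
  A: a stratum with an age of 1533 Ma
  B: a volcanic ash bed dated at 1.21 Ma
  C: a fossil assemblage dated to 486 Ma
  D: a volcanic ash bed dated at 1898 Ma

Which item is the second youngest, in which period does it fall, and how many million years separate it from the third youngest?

Smaller Ma means younger, so youngest first: B 1.21 < C 486 < A 1533 < D 1898.
Counting 2 along gives C (486 Ma); the excerpt puts that inside the Cambrian, 538.8–485.4 Ma.
Next in line is A (1533 Ma), and 1533 − 486 = 1047 Myr.

C, in the Cambrian; 1047 million years to A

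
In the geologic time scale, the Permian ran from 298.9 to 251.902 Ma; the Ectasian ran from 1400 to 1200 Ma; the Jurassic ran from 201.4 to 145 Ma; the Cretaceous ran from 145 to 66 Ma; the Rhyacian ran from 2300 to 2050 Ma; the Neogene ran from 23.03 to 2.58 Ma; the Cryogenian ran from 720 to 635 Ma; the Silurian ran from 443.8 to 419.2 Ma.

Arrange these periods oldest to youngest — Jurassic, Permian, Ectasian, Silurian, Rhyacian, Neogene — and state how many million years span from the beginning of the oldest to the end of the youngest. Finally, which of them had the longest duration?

Start ages (Ma): Rhyacian 2300, Ectasian 1400, Silurian 443.8, Permian 298.9, Jurassic 201.4, Neogene 23.03.
Ordered oldest to youngest: Rhyacian, Ectasian, Silurian, Permian, Jurassic, Neogene.
Span = 2300 − 2.58 = 2297.42 Myr.
Durations: Permian 46.998, Rhyacian 250, Jurassic 56.4, Ectasian 200, Silurian 24.6, Neogene 20.45 → longest is Rhyacian (250 Myr).

Rhyacian, Ectasian, Silurian, Permian, Jurassic, Neogene; total span 2297.42 Myr; longest is Rhyacian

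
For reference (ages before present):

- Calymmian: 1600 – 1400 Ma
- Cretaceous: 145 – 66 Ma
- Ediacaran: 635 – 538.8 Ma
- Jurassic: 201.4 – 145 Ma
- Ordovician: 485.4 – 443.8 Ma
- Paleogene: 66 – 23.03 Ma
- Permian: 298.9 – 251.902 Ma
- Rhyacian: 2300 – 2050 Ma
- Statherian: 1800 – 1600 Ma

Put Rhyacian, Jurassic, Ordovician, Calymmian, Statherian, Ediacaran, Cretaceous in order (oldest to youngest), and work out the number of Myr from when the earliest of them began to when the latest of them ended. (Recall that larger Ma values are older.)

Start ages (Ma): Rhyacian 2300, Statherian 1800, Calymmian 1600, Ediacaran 635, Ordovician 485.4, Jurassic 201.4, Cretaceous 145.
Ordered oldest to youngest: Rhyacian, Statherian, Calymmian, Ediacaran, Ordovician, Jurassic, Cretaceous.
Span = 2300 − 66 = 2234 Myr.

Rhyacian → Statherian → Calymmian → Ediacaran → Ordovician → Jurassic → Cretaceous; total span 2234 Myr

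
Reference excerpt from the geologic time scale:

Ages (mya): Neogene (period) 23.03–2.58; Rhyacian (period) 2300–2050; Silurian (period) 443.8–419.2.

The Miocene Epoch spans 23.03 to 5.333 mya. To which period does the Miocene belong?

Neogene

The Miocene (23.03–5.333 Ma) lies entirely within 23.03–2.58 Ma, the Neogene Period.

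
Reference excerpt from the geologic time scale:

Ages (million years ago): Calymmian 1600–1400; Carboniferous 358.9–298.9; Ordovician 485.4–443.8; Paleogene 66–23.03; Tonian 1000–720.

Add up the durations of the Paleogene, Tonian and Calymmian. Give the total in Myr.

522.97 million years

Duration is start − end for each: (66 − 23.03) + (1000 − 720) + (1600 − 1400).
That is 42.97 + 280 + 200, which totals 522.97 million years.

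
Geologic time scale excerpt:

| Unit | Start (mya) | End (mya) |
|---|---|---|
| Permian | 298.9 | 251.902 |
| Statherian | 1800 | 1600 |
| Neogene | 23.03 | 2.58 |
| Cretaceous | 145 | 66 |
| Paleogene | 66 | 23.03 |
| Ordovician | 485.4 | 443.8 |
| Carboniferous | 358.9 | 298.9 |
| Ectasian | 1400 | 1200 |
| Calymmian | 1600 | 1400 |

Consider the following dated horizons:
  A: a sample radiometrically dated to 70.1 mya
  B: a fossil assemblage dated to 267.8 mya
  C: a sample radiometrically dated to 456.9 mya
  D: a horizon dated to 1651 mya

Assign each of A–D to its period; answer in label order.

A: 70.1 Ma lies in 145–66 Ma, so Cretaceous.
B: 267.8 Ma lies in 298.9–251.902 Ma, so Permian.
C: 456.9 Ma lies in 485.4–443.8 Ma, so Ordovician.
D: 1651 Ma lies in 1800–1600 Ma, so Statherian.

A — Cretaceous; B — Permian; C — Ordovician; D — Statherian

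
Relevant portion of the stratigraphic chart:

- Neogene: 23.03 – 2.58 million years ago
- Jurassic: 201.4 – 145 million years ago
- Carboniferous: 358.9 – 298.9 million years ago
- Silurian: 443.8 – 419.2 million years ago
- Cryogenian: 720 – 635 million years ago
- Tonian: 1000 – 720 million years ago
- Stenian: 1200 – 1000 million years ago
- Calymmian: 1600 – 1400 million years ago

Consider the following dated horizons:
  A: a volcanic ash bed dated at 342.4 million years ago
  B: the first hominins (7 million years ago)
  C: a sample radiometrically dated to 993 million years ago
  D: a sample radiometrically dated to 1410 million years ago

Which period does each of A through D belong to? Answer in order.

A: 342.4 Ma lies in 358.9–298.9 Ma, so Carboniferous.
B: 7 Ma lies in 23.03–2.58 Ma, so Neogene.
C: 993 Ma lies in 1000–720 Ma, so Tonian.
D: 1410 Ma lies in 1600–1400 Ma, so Calymmian.

A — Carboniferous; B — Neogene; C — Tonian; D — Calymmian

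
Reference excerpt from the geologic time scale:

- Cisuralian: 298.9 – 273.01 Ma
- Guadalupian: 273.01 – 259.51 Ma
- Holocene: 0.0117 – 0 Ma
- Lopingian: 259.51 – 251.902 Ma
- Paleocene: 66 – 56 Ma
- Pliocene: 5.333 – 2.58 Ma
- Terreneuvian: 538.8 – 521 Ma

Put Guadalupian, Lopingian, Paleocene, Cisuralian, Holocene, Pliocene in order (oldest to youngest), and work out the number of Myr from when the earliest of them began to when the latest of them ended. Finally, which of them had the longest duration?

From the excerpt: Guadalupian 273.01–259.51; Lopingian 259.51–251.902; Paleocene 66–56; Cisuralian 298.9–273.01; Holocene 0.0117–0; Pliocene 5.333–2.58 (Ma).
Larger Ma is earlier, so the oldest is Cisuralian and the youngest is Holocene; oldest to youngest: Cisuralian, Guadalupian, Lopingian, Paleocene, Pliocene, Holocene.
Oldest start 298.9 minus youngest end 0 gives 298.9 Myr overall.
Individual lengths (start − end): Lopingian 7.608; Pliocene 2.753; Cisuralian 25.89; Guadalupian 13.5; Holocene 0.0117; Paleocene 10. The largest is Cisuralian at 25.89 Myr.

Cisuralian → Guadalupian → Lopingian → Paleocene → Pliocene → Holocene; total span 298.9 Myr; longest is Cisuralian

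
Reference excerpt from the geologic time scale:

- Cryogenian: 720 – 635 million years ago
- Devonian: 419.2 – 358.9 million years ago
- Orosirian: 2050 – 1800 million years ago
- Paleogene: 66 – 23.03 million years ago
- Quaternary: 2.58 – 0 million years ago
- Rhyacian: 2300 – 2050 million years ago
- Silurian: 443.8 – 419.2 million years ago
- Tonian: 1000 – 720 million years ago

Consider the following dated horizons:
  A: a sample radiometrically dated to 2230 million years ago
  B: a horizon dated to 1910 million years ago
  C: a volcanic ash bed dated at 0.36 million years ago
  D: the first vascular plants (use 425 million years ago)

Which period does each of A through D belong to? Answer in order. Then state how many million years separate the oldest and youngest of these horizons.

A: 2230 Ma lies in 2300–2050 Ma, so Rhyacian.
B: 1910 Ma lies in 2050–1800 Ma, so Orosirian.
C: 0.36 Ma lies in 2.58–0 Ma, so Quaternary.
D: 425 Ma lies in 443.8–419.2 Ma, so Silurian.
Oldest = 2230 Ma, youngest = 0.36 Ma → span 2229.64 Myr.

A — Rhyacian; B — Orosirian; C — Quaternary; D — Silurian; span 2229.64 million years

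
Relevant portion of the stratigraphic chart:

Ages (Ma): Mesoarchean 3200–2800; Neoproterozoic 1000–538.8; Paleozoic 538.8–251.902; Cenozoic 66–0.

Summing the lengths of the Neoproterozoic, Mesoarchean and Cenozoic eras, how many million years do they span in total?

Each duration: Neoproterozoic = 461.2; Mesoarchean = 400; Cenozoic = 66.
Sum: 461.2 + 400 + 66 = 927.2 Myr.

927.2 million years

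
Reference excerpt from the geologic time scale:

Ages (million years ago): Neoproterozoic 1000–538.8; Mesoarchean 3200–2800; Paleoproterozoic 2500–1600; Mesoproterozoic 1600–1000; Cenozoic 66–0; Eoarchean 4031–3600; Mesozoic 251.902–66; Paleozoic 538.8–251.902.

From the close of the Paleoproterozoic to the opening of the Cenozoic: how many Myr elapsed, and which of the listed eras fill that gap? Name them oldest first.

End of Paleoproterozoic = 1600 Ma; start of Cenozoic = 66 Ma.
Gap = 1600 − 66 = 1534 Myr.
Eras wholly inside 1600–66 Ma: Mesoproterozoic (1600–1000), Neoproterozoic (1000–538.8), Paleozoic (538.8–251.902), Mesozoic (251.902–66).

1534 million years; Mesoproterozoic, Neoproterozoic, Paleozoic, Mesozoic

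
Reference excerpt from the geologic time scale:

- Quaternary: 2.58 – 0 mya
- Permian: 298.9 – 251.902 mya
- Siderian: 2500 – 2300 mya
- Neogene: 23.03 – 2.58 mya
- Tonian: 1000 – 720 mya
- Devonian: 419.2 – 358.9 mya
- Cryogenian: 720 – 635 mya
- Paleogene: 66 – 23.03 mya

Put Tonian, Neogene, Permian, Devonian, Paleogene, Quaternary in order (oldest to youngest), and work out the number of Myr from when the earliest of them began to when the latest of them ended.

Tonian → Devonian → Permian → Paleogene → Neogene → Quaternary; total span 1000 Myr

From the excerpt: Tonian 1000–720; Neogene 23.03–2.58; Permian 298.9–251.902; Devonian 419.2–358.9; Paleogene 66–23.03; Quaternary 2.58–0 (Ma).
Larger Ma is earlier, so the oldest is Tonian and the youngest is Quaternary; oldest to youngest: Tonian, Devonian, Permian, Paleogene, Neogene, Quaternary.
Oldest start 1000 minus youngest end 0 gives 1000 Myr overall.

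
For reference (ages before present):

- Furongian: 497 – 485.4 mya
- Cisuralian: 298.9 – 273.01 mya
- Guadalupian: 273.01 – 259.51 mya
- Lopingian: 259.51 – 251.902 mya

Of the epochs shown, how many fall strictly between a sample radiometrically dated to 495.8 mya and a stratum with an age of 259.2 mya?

2

The older date is 495.8 Ma and the younger is 259.2 Ma.
Epochs with start < 495.8 and end > 259.2 Ma: Cisuralian (298.9–273.01), Guadalupian (273.01–259.51).
That is 2 complete epochs.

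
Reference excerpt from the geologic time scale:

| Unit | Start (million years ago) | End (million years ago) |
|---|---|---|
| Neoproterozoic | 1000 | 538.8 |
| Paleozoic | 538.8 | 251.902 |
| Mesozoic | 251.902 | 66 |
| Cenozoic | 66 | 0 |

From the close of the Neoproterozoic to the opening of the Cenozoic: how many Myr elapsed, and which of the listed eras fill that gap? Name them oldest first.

End of Neoproterozoic = 538.8 Ma; start of Cenozoic = 66 Ma.
Gap = 538.8 − 66 = 472.8 Myr.
Eras wholly inside 538.8–66 Ma: Paleozoic (538.8–251.902), Mesozoic (251.902–66).

472.8 million years; Paleozoic, Mesozoic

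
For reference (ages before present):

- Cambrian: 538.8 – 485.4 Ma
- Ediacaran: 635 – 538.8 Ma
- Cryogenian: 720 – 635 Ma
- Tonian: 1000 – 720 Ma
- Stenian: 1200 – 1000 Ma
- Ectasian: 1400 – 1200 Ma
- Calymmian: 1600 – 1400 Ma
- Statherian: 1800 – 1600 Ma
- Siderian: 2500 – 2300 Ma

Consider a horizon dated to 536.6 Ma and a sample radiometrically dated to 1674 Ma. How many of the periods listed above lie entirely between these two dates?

1674 Ma sits inside the Statherian (1800–1600) and 536.6 Ma inside the Cambrian (538.8–485.4); neither of those is wholly between the two dates.
The listed periods lying completely between them are Calymmian, Ectasian, Stenian, Tonian, Cryogenian, Ediacaran — 6 in all.

6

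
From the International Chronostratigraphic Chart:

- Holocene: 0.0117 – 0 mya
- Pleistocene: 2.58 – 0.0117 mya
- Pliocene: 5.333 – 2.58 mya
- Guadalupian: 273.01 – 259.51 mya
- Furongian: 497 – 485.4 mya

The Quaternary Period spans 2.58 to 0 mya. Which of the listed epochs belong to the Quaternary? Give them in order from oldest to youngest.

Pleistocene, Holocene

Epochs with both bounds inside 2.58–0 Ma: Pleistocene (2.58–0.0117), Holocene (0.0117–0).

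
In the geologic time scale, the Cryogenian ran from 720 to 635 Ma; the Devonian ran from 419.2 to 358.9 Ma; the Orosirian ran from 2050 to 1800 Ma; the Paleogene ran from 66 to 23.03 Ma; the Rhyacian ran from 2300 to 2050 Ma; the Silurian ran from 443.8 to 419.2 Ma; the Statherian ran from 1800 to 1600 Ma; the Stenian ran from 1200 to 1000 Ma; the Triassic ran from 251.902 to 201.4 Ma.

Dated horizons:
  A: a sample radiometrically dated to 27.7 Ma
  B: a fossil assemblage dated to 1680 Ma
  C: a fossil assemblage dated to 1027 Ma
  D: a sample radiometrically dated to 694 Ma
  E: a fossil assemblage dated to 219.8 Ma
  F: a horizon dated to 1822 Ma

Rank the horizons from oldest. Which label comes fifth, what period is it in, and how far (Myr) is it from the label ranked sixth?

E, in the Triassic; 192.1 million years to A

Sorted oldest-first by Ma: F (1822), B (1680), C (1027), D (694), E (219.8), A (27.7).
The fifth oldest is E at 219.8 Ma, which lies in 251.902–201.4 Ma: the Triassic.
The sixth oldest is A at 27.7 Ma; separation = |219.8 − 27.7| = 192.1 Myr.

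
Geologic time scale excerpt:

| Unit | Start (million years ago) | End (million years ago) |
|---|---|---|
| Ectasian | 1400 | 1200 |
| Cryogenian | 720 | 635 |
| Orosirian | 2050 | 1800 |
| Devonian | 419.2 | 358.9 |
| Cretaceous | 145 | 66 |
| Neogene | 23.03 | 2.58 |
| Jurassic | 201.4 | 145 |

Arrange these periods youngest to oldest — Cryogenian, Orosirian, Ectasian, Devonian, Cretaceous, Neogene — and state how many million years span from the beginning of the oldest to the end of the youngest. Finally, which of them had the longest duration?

Neogene, Cretaceous, Devonian, Cryogenian, Ectasian, Orosirian; total span 2047.42 Myr; longest is Orosirian

Start ages (Ma): Orosirian 2050, Ectasian 1400, Cryogenian 720, Devonian 419.2, Cretaceous 145, Neogene 23.03.
Ordered youngest to oldest: Neogene, Cretaceous, Devonian, Cryogenian, Ectasian, Orosirian.
Span = 2050 − 2.58 = 2047.42 Myr.
Durations: Cretaceous 79, Cryogenian 85, Devonian 60.3, Ectasian 200, Orosirian 250, Neogene 20.45 → longest is Orosirian (250 Myr).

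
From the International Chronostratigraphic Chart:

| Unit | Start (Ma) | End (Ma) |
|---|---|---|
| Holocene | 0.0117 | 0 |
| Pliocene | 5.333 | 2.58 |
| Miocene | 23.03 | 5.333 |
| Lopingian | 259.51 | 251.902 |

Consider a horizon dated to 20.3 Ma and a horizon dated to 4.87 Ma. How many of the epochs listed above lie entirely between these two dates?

Checking each listed span, none has both start < 20.3 Ma and end > 4.87 Ma — every epoch straddles one of the two dates or lies outside them — so the count is 0.

0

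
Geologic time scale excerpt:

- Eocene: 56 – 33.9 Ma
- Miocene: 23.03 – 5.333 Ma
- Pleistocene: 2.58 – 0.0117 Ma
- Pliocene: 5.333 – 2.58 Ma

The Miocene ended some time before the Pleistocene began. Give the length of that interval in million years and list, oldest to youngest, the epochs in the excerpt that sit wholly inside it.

The Miocene closes at 5.333 Ma and the Pleistocene opens at 2.58 Ma, so the interval is 5.333 − 2.58 = 2.753 Myr.
An epoch fits inside if it starts at or after 5.333 Ma and ends at or before 2.58 Ma; oldest first that gives Pliocene.

2.753 million years; Pliocene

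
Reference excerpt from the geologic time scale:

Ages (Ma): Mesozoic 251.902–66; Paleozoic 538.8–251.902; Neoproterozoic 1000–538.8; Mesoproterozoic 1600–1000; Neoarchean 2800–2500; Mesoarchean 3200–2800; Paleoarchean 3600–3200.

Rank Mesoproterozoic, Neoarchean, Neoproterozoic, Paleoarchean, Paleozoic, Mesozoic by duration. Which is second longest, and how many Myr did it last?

Neoproterozoic, 461.2 million years

Start − end for each: Mesoproterozoic 1600 − 1000 = 600; Neoarchean 2800 − 2500 = 300; Neoproterozoic 1000 − 538.8 = 461.2; Paleoarchean 3600 − 3200 = 400; Paleozoic 538.8 − 251.902 = 286.898; Mesozoic 251.902 − 66 = 185.902.
Ranking these from longest: Mesoproterozoic > Neoproterozoic > Paleoarchean > Neoarchean > Paleozoic > Mesozoic.
Position 2 in that ranking is Neoproterozoic, which lasted 461.2 Myr.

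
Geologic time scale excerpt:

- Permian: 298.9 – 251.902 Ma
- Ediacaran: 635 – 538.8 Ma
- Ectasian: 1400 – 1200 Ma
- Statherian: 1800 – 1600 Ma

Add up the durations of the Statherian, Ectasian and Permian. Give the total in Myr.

Each duration: Statherian = 200; Ectasian = 200; Permian = 46.998.
Sum: 200 + 200 + 46.998 = 446.998 Myr.

446.998 million years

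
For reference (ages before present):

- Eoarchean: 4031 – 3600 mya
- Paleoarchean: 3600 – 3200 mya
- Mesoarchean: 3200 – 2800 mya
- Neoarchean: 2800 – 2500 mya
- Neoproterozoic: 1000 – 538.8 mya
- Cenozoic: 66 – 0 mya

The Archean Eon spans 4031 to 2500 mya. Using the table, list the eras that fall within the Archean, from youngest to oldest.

Neoarchean, Mesoarchean, Paleoarchean, Eoarchean

Eras with both bounds inside 4031–2500 Ma: Neoarchean (2800–2500), Mesoarchean (3200–2800), Paleoarchean (3600–3200), Eoarchean (4031–3600).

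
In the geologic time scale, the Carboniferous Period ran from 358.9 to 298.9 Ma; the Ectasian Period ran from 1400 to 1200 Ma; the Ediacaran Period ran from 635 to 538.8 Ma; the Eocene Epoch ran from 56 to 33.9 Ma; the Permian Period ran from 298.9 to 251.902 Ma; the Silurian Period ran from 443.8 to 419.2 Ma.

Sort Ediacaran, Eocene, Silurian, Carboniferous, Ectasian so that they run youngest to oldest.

Eocene, Carboniferous, Silurian, Ediacaran, Ectasian

Read off each span (Ma): Ediacaran 635–538.8; Eocene 56–33.9; Silurian 443.8–419.2; Carboniferous 358.9–298.9; Ectasian 1400–1200.
Larger Ma is older, so oldest→youngest is Ectasian, Ediacaran, Silurian, Carboniferous, Eocene; reverse it for youngest→oldest.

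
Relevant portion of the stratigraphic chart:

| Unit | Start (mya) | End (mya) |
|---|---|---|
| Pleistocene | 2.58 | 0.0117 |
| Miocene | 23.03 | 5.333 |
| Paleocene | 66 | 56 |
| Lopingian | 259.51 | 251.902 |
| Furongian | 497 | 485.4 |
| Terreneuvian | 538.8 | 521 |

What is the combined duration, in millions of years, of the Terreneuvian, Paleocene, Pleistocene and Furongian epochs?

41.9683 million years

Each duration: Terreneuvian = 17.8; Paleocene = 10; Pleistocene = 2.5683; Furongian = 11.6.
Sum: 17.8 + 10 + 2.5683 + 11.6 = 41.9683 Myr.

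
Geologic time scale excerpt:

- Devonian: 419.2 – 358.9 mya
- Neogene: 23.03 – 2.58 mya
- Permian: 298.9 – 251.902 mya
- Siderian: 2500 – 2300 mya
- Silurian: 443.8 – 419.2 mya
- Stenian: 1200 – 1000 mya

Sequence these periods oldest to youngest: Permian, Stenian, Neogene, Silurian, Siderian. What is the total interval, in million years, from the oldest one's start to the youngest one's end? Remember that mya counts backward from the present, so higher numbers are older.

Siderian → Stenian → Silurian → Permian → Neogene; total span 2497.42 Myr

Start ages (Ma): Siderian 2500, Stenian 1200, Silurian 443.8, Permian 298.9, Neogene 23.03.
Ordered oldest to youngest: Siderian, Stenian, Silurian, Permian, Neogene.
Span = 2500 − 2.58 = 2497.42 Myr.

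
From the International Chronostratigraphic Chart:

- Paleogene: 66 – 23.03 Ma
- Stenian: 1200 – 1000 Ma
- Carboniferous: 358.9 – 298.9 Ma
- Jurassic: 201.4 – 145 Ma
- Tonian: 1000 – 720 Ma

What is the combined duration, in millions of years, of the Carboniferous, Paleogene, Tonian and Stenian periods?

582.97 million years

Duration is start − end for each: (358.9 − 298.9) + (66 − 23.03) + (1000 − 720) + (1200 − 1000).
That is 60 + 42.97 + 280 + 200, which totals 582.97 million years.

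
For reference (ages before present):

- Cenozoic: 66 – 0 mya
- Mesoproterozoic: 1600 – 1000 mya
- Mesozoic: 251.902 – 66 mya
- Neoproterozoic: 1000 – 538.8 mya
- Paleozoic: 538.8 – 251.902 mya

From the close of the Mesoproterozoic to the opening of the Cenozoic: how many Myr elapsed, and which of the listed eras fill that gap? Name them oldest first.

The Mesoproterozoic closes at 1000 Ma and the Cenozoic opens at 66 Ma, so the interval is 1000 − 66 = 934 Myr.
An era fits inside if it starts at or after 1000 Ma and ends at or before 66 Ma; oldest first that gives Neoproterozoic, Paleozoic, Mesozoic.

934 million years; Neoproterozoic, Paleozoic, Mesozoic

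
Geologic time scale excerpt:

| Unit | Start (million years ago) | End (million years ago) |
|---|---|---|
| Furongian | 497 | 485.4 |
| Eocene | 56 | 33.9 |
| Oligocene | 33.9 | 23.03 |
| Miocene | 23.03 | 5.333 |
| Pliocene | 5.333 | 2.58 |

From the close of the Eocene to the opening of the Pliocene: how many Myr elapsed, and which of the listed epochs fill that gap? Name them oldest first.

End of Eocene = 33.9 Ma; start of Pliocene = 5.333 Ma.
Gap = 33.9 − 5.333 = 28.567 Myr.
Epochs wholly inside 33.9–5.333 Ma: Oligocene (33.9–23.03), Miocene (23.03–5.333).

28.567 million years; Oligocene, Miocene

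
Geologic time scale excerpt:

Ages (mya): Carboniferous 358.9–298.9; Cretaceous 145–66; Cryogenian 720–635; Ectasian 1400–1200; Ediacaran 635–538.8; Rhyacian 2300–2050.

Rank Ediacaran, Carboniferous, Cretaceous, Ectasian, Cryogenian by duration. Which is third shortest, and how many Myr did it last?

Durations: Ediacaran 96.2; Carboniferous 60; Cretaceous 79; Ectasian 200; Cryogenian 85 Myr.
Sorted shortest-first: Carboniferous (60), Cretaceous (79), Cryogenian (85), Ediacaran (96.2), Ectasian (200).
The third shortest is Cryogenian at 85 Myr.

Cryogenian, 85 million years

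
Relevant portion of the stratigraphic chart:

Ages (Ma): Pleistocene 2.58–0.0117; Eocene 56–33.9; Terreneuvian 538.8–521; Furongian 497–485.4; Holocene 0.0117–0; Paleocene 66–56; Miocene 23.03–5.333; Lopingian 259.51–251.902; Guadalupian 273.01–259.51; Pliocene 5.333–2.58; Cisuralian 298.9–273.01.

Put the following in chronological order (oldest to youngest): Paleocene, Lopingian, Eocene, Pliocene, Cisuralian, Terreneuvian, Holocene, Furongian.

Terreneuvian, Furongian, Cisuralian, Lopingian, Paleocene, Eocene, Pliocene, Holocene

The oldest of these is Terreneuvian (starts 538.8 Ma) and the youngest is Holocene (ends 0 Ma).
In between, by decreasing start age: Furongian (497), Cisuralian (298.9), Lopingian (259.51), Paleocene (66), Eocene (56), Pliocene (5.333).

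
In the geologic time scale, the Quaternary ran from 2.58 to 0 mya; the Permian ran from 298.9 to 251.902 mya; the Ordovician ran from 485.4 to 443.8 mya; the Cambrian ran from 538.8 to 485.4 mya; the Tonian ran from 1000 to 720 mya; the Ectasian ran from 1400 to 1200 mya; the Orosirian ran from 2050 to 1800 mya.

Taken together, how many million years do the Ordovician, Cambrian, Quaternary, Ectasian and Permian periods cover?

344.578 million years

Duration is start − end for each: (485.4 − 443.8) + (538.8 − 485.4) + (2.58 − 0) + (1400 − 1200) + (298.9 − 251.902).
That is 41.6 + 53.4 + 2.58 + 200 + 46.998, which totals 344.578 million years.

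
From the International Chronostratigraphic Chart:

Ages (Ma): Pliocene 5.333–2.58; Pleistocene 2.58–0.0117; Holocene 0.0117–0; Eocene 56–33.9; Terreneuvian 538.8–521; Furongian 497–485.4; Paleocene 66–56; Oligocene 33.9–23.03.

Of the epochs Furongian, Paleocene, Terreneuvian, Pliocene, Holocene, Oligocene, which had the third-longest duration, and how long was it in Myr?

Oligocene, 10.87 million years

Durations: Furongian 11.6; Paleocene 10; Terreneuvian 17.8; Pliocene 2.753; Holocene 0.0117; Oligocene 10.87 Myr.
Sorted longest-first: Terreneuvian (17.8), Furongian (11.6), Oligocene (10.87), Paleocene (10), Pliocene (2.753), Holocene (0.0117).
The third longest is Oligocene at 10.87 Myr.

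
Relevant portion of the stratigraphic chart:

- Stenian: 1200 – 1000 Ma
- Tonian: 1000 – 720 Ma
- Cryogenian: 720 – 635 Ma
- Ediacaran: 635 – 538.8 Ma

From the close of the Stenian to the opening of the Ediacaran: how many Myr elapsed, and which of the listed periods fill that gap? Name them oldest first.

365 million years; Tonian, Cryogenian

End of Stenian = 1000 Ma; start of Ediacaran = 635 Ma.
Gap = 1000 − 635 = 365 Myr.
Periods wholly inside 1000–635 Ma: Tonian (1000–720), Cryogenian (720–635).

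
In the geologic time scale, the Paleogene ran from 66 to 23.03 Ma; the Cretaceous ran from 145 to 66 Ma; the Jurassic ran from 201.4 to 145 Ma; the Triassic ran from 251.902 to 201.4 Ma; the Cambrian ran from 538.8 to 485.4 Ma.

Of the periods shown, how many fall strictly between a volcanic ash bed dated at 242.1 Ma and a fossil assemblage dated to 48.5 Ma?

242.1 Ma sits inside the Triassic (251.902–201.4) and 48.5 Ma inside the Paleogene (66–23.03); neither of those is wholly between the two dates.
The listed periods lying completely between them are Jurassic, Cretaceous — 2 in all.

2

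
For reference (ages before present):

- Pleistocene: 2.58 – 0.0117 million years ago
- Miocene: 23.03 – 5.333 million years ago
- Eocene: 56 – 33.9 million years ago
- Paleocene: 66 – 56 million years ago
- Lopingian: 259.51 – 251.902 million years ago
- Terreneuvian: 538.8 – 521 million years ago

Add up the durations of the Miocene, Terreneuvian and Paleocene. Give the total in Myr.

45.497 million years

Each duration: Miocene = 17.697; Terreneuvian = 17.8; Paleocene = 10.
Sum: 17.697 + 17.8 + 10 = 45.497 Myr.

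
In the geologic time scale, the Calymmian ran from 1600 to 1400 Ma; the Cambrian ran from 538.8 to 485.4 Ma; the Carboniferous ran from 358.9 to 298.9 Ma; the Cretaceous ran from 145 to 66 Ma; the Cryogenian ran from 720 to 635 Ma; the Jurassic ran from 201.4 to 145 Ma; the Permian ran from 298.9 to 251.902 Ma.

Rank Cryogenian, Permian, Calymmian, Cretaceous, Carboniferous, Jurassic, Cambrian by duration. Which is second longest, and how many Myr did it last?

Cryogenian, 85 million years

Start − end for each: Cryogenian 720 − 635 = 85; Permian 298.9 − 251.902 = 46.998; Calymmian 1600 − 1400 = 200; Cretaceous 145 − 66 = 79; Carboniferous 358.9 − 298.9 = 60; Jurassic 201.4 − 145 = 56.4; Cambrian 538.8 − 485.4 = 53.4.
Ranking these from longest: Calymmian > Cryogenian > Cretaceous > Carboniferous > Jurassic > Cambrian > Permian.
Position 2 in that ranking is Cryogenian, which lasted 85 Myr.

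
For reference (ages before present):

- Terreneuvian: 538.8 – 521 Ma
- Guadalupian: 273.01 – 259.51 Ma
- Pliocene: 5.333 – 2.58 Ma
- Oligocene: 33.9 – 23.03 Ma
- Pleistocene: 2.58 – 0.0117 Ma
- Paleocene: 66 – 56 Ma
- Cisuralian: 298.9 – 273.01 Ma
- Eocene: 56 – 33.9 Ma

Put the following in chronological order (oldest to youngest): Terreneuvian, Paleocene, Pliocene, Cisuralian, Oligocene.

Sorting by start age (descending Ma, since larger Ma = older): Terreneuvian began 538.8, Cisuralian began 298.9, Paleocene began 66, Oligocene began 33.9, Pliocene began 5.333.

Terreneuvian, Cisuralian, Paleocene, Oligocene, Pliocene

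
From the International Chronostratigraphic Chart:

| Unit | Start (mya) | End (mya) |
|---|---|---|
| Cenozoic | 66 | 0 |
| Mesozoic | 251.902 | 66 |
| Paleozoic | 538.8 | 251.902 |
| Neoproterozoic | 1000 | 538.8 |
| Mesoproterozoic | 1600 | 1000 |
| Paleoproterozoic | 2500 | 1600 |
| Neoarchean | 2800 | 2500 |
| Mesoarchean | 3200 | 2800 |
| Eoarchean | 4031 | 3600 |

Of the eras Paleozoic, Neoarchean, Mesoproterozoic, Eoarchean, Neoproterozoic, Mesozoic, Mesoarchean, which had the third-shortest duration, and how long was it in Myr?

Neoarchean, 300 million years

Durations: Paleozoic 286.898; Neoarchean 300; Mesoproterozoic 600; Eoarchean 431; Neoproterozoic 461.2; Mesozoic 185.902; Mesoarchean 400 Myr.
Sorted shortest-first: Mesozoic (185.902), Paleozoic (286.898), Neoarchean (300), Mesoarchean (400), Eoarchean (431), Neoproterozoic (461.2), Mesoproterozoic (600).
The third shortest is Neoarchean at 300 Myr.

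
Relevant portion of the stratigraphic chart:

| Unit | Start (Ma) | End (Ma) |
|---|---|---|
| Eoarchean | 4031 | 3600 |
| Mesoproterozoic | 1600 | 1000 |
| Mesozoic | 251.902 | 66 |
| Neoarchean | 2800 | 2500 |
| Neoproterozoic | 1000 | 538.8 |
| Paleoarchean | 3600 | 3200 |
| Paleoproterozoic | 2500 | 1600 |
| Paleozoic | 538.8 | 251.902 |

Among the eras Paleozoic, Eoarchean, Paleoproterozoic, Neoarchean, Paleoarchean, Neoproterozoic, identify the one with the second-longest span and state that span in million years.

Start − end for each: Paleozoic 538.8 − 251.902 = 286.898; Eoarchean 4031 − 3600 = 431; Paleoproterozoic 2500 − 1600 = 900; Neoarchean 2800 − 2500 = 300; Paleoarchean 3600 − 3200 = 400; Neoproterozoic 1000 − 538.8 = 461.2.
Ranking these from longest: Paleoproterozoic > Neoproterozoic > Eoarchean > Paleoarchean > Neoarchean > Paleozoic.
Position 2 in that ranking is Neoproterozoic, which lasted 461.2 Myr.

Neoproterozoic, 461.2 million years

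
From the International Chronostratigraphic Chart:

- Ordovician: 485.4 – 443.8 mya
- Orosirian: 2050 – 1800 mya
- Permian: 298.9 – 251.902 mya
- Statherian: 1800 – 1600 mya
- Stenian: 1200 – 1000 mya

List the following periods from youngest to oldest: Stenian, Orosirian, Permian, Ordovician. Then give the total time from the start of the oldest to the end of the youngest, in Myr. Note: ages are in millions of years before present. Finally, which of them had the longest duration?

Permian, Ordovician, Stenian, Orosirian; total span 1798.098 Myr; longest is Orosirian

From the excerpt: Stenian 1200–1000; Orosirian 2050–1800; Permian 298.9–251.902; Ordovician 485.4–443.8 (Ma).
Larger Ma is earlier, so the oldest is Orosirian and the youngest is Permian; youngest to oldest: Permian, Ordovician, Stenian, Orosirian.
Oldest start 2050 minus youngest end 251.902 gives 1798.098 Myr overall.
Individual lengths (start − end): Stenian 200; Ordovician 41.6; Permian 46.998; Orosirian 250. The largest is Orosirian at 250 Myr.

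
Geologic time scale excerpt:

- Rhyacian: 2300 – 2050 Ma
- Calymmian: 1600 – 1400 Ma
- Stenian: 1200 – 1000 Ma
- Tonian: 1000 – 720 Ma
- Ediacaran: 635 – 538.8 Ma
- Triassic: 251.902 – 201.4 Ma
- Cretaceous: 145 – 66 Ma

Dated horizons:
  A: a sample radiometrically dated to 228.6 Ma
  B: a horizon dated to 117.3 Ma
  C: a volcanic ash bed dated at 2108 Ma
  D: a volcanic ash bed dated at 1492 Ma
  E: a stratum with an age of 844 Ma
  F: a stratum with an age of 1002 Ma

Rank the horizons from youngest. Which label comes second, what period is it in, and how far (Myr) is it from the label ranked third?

A, in the Triassic; 615.4 million years to E

Smaller Ma means younger, so youngest first: B 117.3 < A 228.6 < E 844 < F 1002 < D 1492 < C 2108.
Counting 2 along gives A (228.6 Ma); the excerpt puts that inside the Triassic, 251.902–201.4 Ma.
Next in line is E (844 Ma), and 844 − 228.6 = 615.4 Myr.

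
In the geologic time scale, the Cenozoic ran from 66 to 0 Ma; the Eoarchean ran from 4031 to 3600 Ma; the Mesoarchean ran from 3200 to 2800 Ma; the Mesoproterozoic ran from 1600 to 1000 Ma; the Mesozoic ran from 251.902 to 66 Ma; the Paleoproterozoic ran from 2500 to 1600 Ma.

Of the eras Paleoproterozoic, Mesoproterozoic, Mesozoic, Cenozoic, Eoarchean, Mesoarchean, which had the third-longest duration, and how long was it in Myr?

Start − end for each: Paleoproterozoic 2500 − 1600 = 900; Mesoproterozoic 1600 − 1000 = 600; Mesozoic 251.902 − 66 = 185.902; Cenozoic 66 − 0 = 66; Eoarchean 4031 − 3600 = 431; Mesoarchean 3200 − 2800 = 400.
Ranking these from longest: Paleoproterozoic > Mesoproterozoic > Eoarchean > Mesoarchean > Mesozoic > Cenozoic.
Position 3 in that ranking is Eoarchean, which lasted 431 Myr.

Eoarchean, 431 million years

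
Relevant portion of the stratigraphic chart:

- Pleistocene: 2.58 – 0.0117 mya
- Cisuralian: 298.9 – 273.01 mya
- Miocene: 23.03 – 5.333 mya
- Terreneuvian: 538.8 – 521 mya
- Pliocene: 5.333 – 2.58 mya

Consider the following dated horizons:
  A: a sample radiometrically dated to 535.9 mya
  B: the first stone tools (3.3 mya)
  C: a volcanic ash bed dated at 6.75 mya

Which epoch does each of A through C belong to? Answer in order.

A — Terreneuvian; B — Pliocene; C — Miocene

Match each age against the start–end ranges in the excerpt: A = 535.9 Ma → Terreneuvian (538.8–521); B = 3.3 Ma → Pliocene (5.333–2.58); C = 6.75 Ma → Miocene (23.03–5.333).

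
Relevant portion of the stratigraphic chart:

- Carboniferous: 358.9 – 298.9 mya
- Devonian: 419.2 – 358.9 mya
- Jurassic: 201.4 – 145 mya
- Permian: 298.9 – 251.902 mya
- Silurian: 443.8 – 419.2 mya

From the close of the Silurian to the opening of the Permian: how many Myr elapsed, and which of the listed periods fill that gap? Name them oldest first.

120.3 million years; Devonian, Carboniferous

The Silurian closes at 419.2 Ma and the Permian opens at 298.9 Ma, so the interval is 419.2 − 298.9 = 120.3 Myr.
A period fits inside if it starts at or after 419.2 Ma and ends at or before 298.9 Ma; oldest first that gives Devonian, Carboniferous.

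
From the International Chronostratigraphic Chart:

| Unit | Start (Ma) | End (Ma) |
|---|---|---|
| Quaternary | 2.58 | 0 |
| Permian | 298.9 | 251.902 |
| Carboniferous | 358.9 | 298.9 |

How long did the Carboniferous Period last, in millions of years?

60 million years

358.9 − 298.9 = 60 million years.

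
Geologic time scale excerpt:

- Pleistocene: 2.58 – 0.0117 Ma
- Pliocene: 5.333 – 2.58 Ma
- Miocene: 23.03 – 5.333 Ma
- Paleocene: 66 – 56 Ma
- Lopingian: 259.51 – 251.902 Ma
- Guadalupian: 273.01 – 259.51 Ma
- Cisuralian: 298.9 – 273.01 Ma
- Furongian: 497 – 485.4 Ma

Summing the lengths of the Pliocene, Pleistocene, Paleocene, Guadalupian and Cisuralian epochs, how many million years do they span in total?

Duration is start − end for each: (5.333 − 2.58) + (2.58 − 0.0117) + (66 − 56) + (273.01 − 259.51) + (298.9 − 273.01).
That is 2.753 + 2.5683 + 10 + 13.5 + 25.89, which totals 54.7113 million years.

54.7113 million years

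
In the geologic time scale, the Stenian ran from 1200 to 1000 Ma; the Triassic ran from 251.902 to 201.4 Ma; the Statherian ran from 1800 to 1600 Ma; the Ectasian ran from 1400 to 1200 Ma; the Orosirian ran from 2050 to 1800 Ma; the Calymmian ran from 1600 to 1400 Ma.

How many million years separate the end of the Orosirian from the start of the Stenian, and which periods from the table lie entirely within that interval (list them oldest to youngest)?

End of Orosirian = 1800 Ma; start of Stenian = 1200 Ma.
Gap = 1800 − 1200 = 600 Myr.
Periods wholly inside 1800–1200 Ma: Statherian (1800–1600), Calymmian (1600–1400), Ectasian (1400–1200).

600 million years; Statherian, Calymmian, Ectasian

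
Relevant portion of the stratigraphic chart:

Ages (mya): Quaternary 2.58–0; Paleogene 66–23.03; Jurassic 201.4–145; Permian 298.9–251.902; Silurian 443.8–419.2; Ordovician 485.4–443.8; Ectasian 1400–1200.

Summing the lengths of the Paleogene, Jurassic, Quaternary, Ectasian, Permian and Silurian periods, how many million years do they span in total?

373.548 million years

Each duration: Paleogene = 42.97; Jurassic = 56.4; Quaternary = 2.58; Ectasian = 200; Permian = 46.998; Silurian = 24.6.
Sum: 42.97 + 56.4 + 2.58 + 200 + 46.998 + 24.6 = 373.548 Myr.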